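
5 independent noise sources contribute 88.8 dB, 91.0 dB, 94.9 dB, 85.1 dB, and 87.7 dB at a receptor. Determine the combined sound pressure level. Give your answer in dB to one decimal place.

97.8 dB

Incoherent sources combine by intensity addition: L_total = 10·log₁₀(Σ 10^(L_i/10)).
Σ 10^(L/10) = 10^(88.8/10) + 10^(91.0/10) + 10^(94.9/10) + 10^(85.1/10) + 10^(87.7/10) = 6.020e+09.
L_total = 10·log₁₀(6.020e+09) = 97.80 dB.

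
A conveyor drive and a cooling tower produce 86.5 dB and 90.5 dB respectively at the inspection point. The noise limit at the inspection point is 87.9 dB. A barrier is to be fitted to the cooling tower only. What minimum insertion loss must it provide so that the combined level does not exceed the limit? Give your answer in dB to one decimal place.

8.2 dB

Fixed contribution from the other source: Σ 10^(L/10) = 10^(86.5/10) = 4.467e+08 (86.50 dB).
The limit corresponds to 10^(87.9/10) = 6.166e+08; subtracting the fixed part leaves 1.699e+08 for the cooling tower, i.e. 82.30 dB.
So the cooling tower must be reduced from 90.5 to 82.30 dB: IL = 8.20 dB.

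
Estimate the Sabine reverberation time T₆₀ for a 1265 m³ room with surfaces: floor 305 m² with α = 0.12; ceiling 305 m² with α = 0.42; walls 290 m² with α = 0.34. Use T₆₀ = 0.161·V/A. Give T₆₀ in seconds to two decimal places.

Summing Sᵢαᵢ: 305·0.12 + 305·0.42 + 290·0.34 = 263.30 m².
T₆₀ = 0.161·V/A = 0.161·1265/263.30 = 0.774 s.

0.77 s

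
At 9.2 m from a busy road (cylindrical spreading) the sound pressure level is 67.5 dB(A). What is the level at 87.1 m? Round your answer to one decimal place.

57.7 dB(A)

Cylindrical spreading from a line source gives a 10·log₁₀(r₂/r₁) drop.
L₂ = 67.5 − 10·log₁₀(87.1/9.2) = 67.5 − 9.762 = 57.74 dB(A).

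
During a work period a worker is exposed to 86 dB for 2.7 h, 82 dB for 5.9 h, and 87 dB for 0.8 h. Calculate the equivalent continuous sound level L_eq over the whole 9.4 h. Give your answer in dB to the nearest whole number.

84 dB

L_eq = 10·log₁₀[(1/T)·Σ tᵢ·10^(Lᵢ/10)] with T = 9.4 h.
Σ tᵢ·10^(Lᵢ/10) = 2.7·10^(86/10) + 5.9·10^(82/10) + 0.8·10^(87/10) = 2.411e+09.
L_eq = 10·log₁₀(2.411e+09/9.4) = 84.09 dB.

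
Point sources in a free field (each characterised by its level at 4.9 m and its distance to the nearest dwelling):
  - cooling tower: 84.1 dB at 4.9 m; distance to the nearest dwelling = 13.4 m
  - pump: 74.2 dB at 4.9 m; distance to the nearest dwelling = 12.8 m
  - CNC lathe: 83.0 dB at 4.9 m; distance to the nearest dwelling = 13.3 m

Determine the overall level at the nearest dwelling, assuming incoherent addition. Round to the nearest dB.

78 dB

Propagate each source to the receiver with L = L_ref − 20·log₁₀(r/r_ref), then add intensities.
cooling tower: 84.1 − 20·log₁₀(13.4/4.9) = 84.1 − 8.74 = 75.36 dB.
pump: 74.2 − 20·log₁₀(12.8/4.9) = 74.2 − 8.34 = 65.86 dB.
CNC lathe: 83.0 − 20·log₁₀(13.3/4.9) = 83.0 − 8.67 = 74.33 dB.
Σ 10^(L/10) = 6.531e+07 → L_total = 10·log₁₀(6.531e+07) = 78.15 dB.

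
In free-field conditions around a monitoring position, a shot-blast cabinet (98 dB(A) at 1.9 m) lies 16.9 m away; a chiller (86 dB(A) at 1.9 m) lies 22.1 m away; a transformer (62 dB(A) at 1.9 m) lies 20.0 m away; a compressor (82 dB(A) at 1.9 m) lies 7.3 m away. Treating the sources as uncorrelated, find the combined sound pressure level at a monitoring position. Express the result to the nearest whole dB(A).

80 dB(A)

Apply inverse-square spreading to bring every level to the receiver, then sum 10^(L/10).
shot-blast cabinet: 98 − 20·log₁₀(16.9/1.9) = 98 − 18.98 = 79.02 dB(A).
chiller: 86 − 20·log₁₀(22.1/1.9) = 86 − 21.31 = 64.69 dB(A).
transformer: 62 − 20·log₁₀(20.0/1.9) = 62 − 20.45 = 41.55 dB(A).
compressor: 82 − 20·log₁₀(7.3/1.9) = 82 − 11.69 = 70.31 dB(A).
Σ 10^(L/10) = 9.344e+07 → L_total = 10·log₁₀(9.344e+07) = 79.71 dB(A).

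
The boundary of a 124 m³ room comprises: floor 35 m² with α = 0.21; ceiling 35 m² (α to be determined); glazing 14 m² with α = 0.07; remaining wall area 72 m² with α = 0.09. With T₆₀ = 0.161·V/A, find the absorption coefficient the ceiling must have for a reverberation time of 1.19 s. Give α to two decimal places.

0.06

Required total absorption A = 0.161·124/1.19 = 16.78 m².
Absorption from the other surfaces = 35·0.21 + 14·0.07 + 72·0.09 = 14.81 m², so the ceiling must supply 1.97 m² over 35 m².
α = 1.97/35 = 0.056.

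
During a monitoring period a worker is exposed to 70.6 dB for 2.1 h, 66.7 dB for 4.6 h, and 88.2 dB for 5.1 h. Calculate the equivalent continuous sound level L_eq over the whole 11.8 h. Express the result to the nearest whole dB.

85 dB

Weight each interval's intensity by its duration and average over T = 11.8 h:
Σ tᵢ·10^(Lᵢ/10) = 2.1·10^(70.6/10) + 4.6·10^(66.7/10) + 5.1·10^(88.2/10) = 3.415e+09.
L_eq = 10·log₁₀(3.415e+09/11.8) = 84.62 dB.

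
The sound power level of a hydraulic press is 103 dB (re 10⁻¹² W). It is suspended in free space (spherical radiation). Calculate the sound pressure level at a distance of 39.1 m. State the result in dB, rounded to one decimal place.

The power spreads over a sphere of area 4π·r², so L_p = L_w − 10·log₁₀(4π·r²).
4π·r² = 1.921e+04 m², 10·log₁₀ of that is 42.836 dB.
L_p = 103 − 42.836 = 60.16 dB.

60.2 dB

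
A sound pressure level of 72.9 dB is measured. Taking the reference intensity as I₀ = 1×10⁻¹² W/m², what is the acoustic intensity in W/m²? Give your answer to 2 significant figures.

L = 10·log₁₀(I/I₀) ⇒ I = I₀·10^(L/10) = 10⁻¹² × 10^7.29.

1.9e-05 W/m²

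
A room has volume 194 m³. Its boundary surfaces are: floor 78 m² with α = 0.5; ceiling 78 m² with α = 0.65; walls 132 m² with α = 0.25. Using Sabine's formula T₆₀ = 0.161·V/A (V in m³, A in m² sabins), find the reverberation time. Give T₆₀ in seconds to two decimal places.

0.25 s

A = Σ Sᵢαᵢ = 78·0.5 + 78·0.65 + 132·0.25 = 122.70 m².
T₆₀ = 0.161·V/A = 0.161·194/122.70 = 0.255 s.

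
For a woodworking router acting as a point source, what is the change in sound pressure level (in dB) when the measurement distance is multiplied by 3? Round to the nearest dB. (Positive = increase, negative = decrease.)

Point-source spreading: ΔL = −20·log₁₀(r₂/r₁).
ΔL = −20·log₁₀(3) = -9.54 dB.

-10 dB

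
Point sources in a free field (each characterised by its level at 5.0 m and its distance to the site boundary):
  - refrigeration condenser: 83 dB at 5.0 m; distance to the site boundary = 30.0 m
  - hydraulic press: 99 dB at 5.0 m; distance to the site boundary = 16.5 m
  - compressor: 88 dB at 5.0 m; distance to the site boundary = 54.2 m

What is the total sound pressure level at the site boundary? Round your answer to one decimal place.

Propagate each source to the receiver with L = L_ref − 20·log₁₀(r/r_ref), then add intensities.
refrigeration condenser: 83 − 20·log₁₀(30.0/5.0) = 83 − 15.56 = 67.44 dB.
hydraulic press: 99 − 20·log₁₀(16.5/5.0) = 99 − 10.37 = 88.63 dB.
compressor: 88 − 20·log₁₀(54.2/5.0) = 88 − 20.70 = 67.30 dB.
Σ 10^(L/10) = 7.403e+08 → L_total = 10·log₁₀(7.403e+08) = 88.69 dB.

88.7 dB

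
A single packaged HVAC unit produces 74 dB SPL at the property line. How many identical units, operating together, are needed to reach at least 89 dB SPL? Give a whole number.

32

N identical sources give L₁ + 10·log₁₀ N, so require 10·log₁₀ N ≥ 89 − 74 = 15.0 dB.
N ≥ 10^(15.0/10) = 31.623, so N = 32.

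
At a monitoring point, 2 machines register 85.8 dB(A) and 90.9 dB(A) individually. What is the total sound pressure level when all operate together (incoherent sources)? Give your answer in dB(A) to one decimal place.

Incoherent sources combine by intensity addition: L_total = 10·log₁₀(Σ 10^(L_i/10)).
Σ 10^(L/10) = 10^(85.8/10) + 10^(90.9/10) = 1.610e+09.
L_total = 10·log₁₀(1.610e+09) = 92.07 dB(A).

92.1 dB(A)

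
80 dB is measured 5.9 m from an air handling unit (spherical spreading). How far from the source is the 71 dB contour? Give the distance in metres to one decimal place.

Point-source spreading drops the level by 20·log₁₀(r₂/r₁); inverting, r₂/r₁ = 10^(ΔL/20).
r₂ = 5.9·10^((80−71)/20) = 5.9·10^(9.0/20) = 16.63 m.

16.6 m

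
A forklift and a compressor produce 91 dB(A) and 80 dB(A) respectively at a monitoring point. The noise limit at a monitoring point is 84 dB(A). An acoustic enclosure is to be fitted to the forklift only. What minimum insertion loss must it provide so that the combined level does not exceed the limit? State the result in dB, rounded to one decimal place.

Everything except the forklift sums to 10^(80/10) = 1.000e+08 in linear terms, 80.00 dB(A).
To meet 84 dB(A) overall, the treated forklift may contribute at most 10^(84/10) − 1.000e+08 = 1.512e+08, i.e. 81.80 dB(A).
Required insertion loss = 91 − 81.80 = 9.20 dB.

9.2 dB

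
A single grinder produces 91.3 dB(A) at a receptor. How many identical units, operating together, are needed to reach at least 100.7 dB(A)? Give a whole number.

Need L₁ + 10·log₁₀ N ≥ 100.7, i.e. log₁₀ N ≥ 0.94.
N ≥ 10^(9.4/10) = 8.710, so N = 9.

9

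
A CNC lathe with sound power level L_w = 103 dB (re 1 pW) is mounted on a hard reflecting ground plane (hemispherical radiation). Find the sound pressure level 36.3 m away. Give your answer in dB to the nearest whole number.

The power spreads over a hemisphere of area 2π·r², so L_p = L_w − 10·log₁₀(2π·r²).
2π·r² = 8279 m², 10·log₁₀ of that is 39.180 dB.
L_p = 103 − 39.180 = 63.82 dB.

64 dB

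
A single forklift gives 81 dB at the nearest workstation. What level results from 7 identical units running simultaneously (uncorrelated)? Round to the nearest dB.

L_total = L₁ + 10·log₁₀ N for N identical incoherent sources.
L_total = 81 + 10·log₁₀(7) = 81 + 8.451 = 89.45 dB.

89 dB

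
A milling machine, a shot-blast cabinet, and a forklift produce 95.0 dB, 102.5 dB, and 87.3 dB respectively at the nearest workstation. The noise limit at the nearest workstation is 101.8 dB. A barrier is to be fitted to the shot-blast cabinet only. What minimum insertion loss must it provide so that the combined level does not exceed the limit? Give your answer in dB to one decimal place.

1.9 dB

Fixed contribution from the other sources: Σ 10^(L/10) = 10^(95.0/10) + 10^(87.3/10) = 3.699e+09 (95.68 dB).
The limit corresponds to 10^(101.8/10) = 1.514e+10; subtracting the fixed part leaves 1.144e+10 for the shot-blast cabinet, i.e. 100.58 dB.
Required insertion loss = 102.5 − 100.58 = 1.92 dB.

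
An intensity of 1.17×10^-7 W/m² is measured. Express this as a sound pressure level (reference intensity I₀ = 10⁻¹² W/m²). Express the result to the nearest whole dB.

I/I₀ = 1.17×10^-7/10⁻¹² = 1.17×10^5, and L = 10·log₁₀(I/I₀).
L = 10·(0.0682 + 5) = 50.68 dB.

51 dB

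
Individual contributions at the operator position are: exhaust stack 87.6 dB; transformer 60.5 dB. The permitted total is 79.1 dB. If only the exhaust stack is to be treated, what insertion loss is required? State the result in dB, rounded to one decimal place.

Fixed contribution from the other source: Σ 10^(L/10) = 10^(60.5/10) = 1.122e+06 (60.50 dB).
To meet 79.1 dB overall, the treated exhaust stack may contribute at most 10^(79.1/10) − 1.122e+06 = 8.016e+07, i.e. 79.04 dB.
So the exhaust stack must be reduced from 87.6 to 79.04 dB: IL = 8.56 dB.

8.6 dB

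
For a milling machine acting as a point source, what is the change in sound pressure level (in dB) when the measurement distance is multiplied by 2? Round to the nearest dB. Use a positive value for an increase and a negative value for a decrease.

-6 dB

A point source loses 6 dB per doubling of distance; generally ΔL = −20·log₁₀(r₂/r₁).
ΔL = −20·log₁₀(2) = -6.02 dB.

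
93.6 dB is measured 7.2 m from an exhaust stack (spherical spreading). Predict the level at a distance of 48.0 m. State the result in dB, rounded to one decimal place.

77.1 dB

Point-source attenuation: ΔL = 20·log₁₀(r₂/r₁) = 20·log₁₀(48.0/7.2) = 16.478 dB.
L₂ = 93.6 − 20·log₁₀(48.0/7.2) = 93.6 − 16.478 = 77.12 dB.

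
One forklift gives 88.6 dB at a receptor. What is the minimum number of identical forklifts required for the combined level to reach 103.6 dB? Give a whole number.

32

N identical sources give L₁ + 10·log₁₀ N, so require 10·log₁₀ N ≥ 103.6 − 88.6 = 15.0 dB.
N ≥ 10^(15.0/10) = 31.623, so N = 32.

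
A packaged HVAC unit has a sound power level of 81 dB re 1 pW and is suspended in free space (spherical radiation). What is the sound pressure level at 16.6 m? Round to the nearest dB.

46 dB

Free-field spherical radiation: L_p = L_w − 10·log₁₀(4π·r²), r = 16.6 m.
4π·r² = 3463 m², 10·log₁₀ of that is 35.394 dB.
L_p = 81 − 35.394 = 45.61 dB.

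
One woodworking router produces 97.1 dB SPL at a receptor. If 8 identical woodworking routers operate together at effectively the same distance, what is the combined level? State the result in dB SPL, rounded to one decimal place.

106.1 dB SPL

With 8 equal, uncorrelated contributions the intensity is 8× that of one unit, giving a rise of 10·log₁₀ 8.
L_total = 97.1 + 10·log₁₀(8) = 97.1 + 9.031 = 106.13 dB SPL.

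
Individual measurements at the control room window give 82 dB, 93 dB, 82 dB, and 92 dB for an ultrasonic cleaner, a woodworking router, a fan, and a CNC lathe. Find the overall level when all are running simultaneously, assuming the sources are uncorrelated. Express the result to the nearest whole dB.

For uncorrelated sources the intensities add, so convert each level to linear form, sum, and take 10·log₁₀ of the total.
Σ 10^(L/10) = 10^(82/10) + 10^(93/10) + 10^(82/10) + 10^(92/10) = 3.897e+09.
L_total = 10·log₁₀(3.897e+09) = 95.91 dB.

96 dB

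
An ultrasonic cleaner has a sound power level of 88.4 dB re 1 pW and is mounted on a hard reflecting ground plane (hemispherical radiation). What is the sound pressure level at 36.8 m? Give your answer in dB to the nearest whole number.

49 dB

Free-field hemispherical radiation: L_p = L_w − 10·log₁₀(2π·r²), r = 36.8 m.
2π·r² = 8509 m², 10·log₁₀ of that is 39.299 dB.
L_p = 88.4 − 39.299 = 49.10 dB.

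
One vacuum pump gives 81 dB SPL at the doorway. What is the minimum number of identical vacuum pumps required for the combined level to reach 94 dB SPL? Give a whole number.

The shortfall is 94 − 81 = 13.0 dB, and N units add 10·log₁₀ N, so need 10·log₁₀ N ≥ 13.0.
N ≥ 10^(13.0/10) = 19.953, so N = 20.

20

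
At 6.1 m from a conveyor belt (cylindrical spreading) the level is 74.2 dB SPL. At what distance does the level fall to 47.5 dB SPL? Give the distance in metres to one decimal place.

The 26.7 dB drop corresponds to a distance ratio of 10^(26.7/10) for a line source.
r₂ = 6.1·10^((74.2−47.5)/10) = 6.1·10^(26.7/10) = 2853.18 m.

2853.2 m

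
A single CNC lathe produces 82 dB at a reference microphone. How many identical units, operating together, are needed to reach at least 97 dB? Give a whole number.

32

N identical sources give L₁ + 10·log₁₀ N, so require 10·log₁₀ N ≥ 97 − 82 = 15.0 dB.
N ≥ 10^(15.0/10) = 31.623, so N = 32.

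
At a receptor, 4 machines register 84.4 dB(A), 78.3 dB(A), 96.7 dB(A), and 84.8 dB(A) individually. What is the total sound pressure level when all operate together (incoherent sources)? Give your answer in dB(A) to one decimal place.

Incoherent sources combine by intensity addition: L_total = 10·log₁₀(Σ 10^(L_i/10)).
Σ 10^(L/10) = 10^(84.4/10) + 10^(78.3/10) + 10^(96.7/10) + 10^(84.8/10) = 5.322e+09.
L_total = 10·log₁₀(5.322e+09) = 97.26 dB(A).

97.3 dB(A)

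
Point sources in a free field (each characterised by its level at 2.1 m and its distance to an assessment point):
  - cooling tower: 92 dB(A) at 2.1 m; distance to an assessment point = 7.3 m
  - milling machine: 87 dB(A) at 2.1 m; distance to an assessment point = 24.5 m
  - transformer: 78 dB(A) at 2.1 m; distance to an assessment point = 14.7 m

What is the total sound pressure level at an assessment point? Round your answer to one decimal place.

Apply inverse-square spreading to bring every level to the receiver, then sum 10^(L/10).
cooling tower: 92 − 20·log₁₀(7.3/2.1) = 92 − 10.82 = 81.18 dB(A).
milling machine: 87 − 20·log₁₀(24.5/2.1) = 87 − 21.34 = 65.66 dB(A).
transformer: 78 − 20·log₁₀(14.7/2.1) = 78 − 16.90 = 61.10 dB(A).
Σ 10^(L/10) = 1.361e+08 → L_total = 10·log₁₀(1.361e+08) = 81.34 dB(A).

81.3 dB(A)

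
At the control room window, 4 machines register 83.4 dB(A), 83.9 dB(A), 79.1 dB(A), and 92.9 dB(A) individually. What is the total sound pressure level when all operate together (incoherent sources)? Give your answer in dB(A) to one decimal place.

For uncorrelated sources the intensities add, so convert each level to linear form, sum, and take 10·log₁₀ of the total.
Σ 10^(L/10) = 10^(83.4/10) + 10^(83.9/10) + 10^(79.1/10) + 10^(92.9/10) = 2.495e+09.
L_total = 10·log₁₀(2.495e+09) = 93.97 dB(A).

94.0 dB(A)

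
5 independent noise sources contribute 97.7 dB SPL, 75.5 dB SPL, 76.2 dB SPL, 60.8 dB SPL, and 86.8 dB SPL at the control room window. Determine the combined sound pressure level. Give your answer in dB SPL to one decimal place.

98.1 dB SPL

For uncorrelated sources the intensities add, so convert each level to linear form, sum, and take 10·log₁₀ of the total.
Σ 10^(L/10) = 10^(97.7/10) + 10^(75.5/10) + 10^(76.2/10) + 10^(60.8/10) + 10^(86.8/10) = 6.445e+09.
L_total = 10·log₁₀(6.445e+09) = 98.09 dB SPL.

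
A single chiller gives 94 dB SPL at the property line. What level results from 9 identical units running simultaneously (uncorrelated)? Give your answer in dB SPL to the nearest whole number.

104 dB SPL

With 9 equal, uncorrelated contributions the intensity is 9× that of one unit, giving a rise of 10·log₁₀ 9.
L_total = 94 + 10·log₁₀(9) = 94 + 9.542 = 103.54 dB SPL.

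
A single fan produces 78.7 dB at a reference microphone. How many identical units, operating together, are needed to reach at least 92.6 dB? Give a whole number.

25

The shortfall is 92.6 − 78.7 = 13.9 dB, and N units add 10·log₁₀ N, so need 10·log₁₀ N ≥ 13.9.
N ≥ 10^(13.9/10) = 24.547, so N = 25.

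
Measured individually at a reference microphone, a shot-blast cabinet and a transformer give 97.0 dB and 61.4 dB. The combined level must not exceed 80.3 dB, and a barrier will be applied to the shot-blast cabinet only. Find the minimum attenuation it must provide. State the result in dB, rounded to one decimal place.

Fixed contribution from the other source: Σ 10^(L/10) = 10^(61.4/10) = 1.380e+06 (61.40 dB).
To meet 80.3 dB overall, the treated shot-blast cabinet may contribute at most 10^(80.3/10) − 1.380e+06 = 1.058e+08, i.e. 80.24 dB.
Required insertion loss = 97.0 − 80.24 = 16.76 dB.

16.8 dB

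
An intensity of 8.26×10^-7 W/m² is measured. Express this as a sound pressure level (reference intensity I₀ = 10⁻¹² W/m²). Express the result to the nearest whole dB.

L = 10·log₁₀(I/I₀) = 10·log₁₀(8.26×10^-7/10⁻¹²) = 10·log₁₀(8.26×10^5).
L = 10·(0.9170 + 5) = 59.17 dB.

59 dB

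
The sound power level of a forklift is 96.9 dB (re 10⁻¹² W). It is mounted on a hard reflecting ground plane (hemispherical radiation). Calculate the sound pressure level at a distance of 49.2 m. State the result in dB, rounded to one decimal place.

Free-field hemispherical radiation: L_p = L_w − 10·log₁₀(2π·r²), r = 49.2 m.
2π·r² = 1.521e+04 m², 10·log₁₀ of that is 41.821 dB.
L_p = 96.9 − 41.821 = 55.08 dB.

55.1 dB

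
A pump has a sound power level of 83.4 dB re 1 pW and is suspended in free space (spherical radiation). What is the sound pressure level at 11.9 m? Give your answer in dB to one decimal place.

50.9 dB

L_p = L_w − 10·log₁₀(4π·r²) with r = 11.9 m.
4π·r² = 1780 m², 10·log₁₀ of that is 32.503 dB.
L_p = 83.4 − 32.503 = 50.90 dB.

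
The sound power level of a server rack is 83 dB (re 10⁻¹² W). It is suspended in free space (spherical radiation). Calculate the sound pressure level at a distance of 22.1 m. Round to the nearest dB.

L_p = L_w − 10·log₁₀(4π·r²) with r = 22.1 m.
4π·r² = 6138 m², 10·log₁₀ of that is 37.880 dB.
L_p = 83 − 37.880 = 45.12 dB.

45 dB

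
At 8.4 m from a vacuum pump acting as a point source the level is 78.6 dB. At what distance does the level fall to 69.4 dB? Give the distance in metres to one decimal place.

24.2 m

Point-source spreading drops the level by 20·log₁₀(r₂/r₁); inverting, r₂/r₁ = 10^(ΔL/20).
r₂ = 8.4·10^((78.6−69.4)/20) = 8.4·10^(9.2/20) = 24.23 m.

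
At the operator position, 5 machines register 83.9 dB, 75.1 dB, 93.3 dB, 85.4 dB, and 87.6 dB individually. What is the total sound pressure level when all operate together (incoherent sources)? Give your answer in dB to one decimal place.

95.2 dB

For uncorrelated sources the intensities add, so convert each level to linear form, sum, and take 10·log₁₀ of the total.
Σ 10^(L/10) = 10^(83.9/10) + 10^(75.1/10) + 10^(93.3/10) + 10^(85.4/10) + 10^(87.6/10) = 3.338e+09.
L_total = 10·log₁₀(3.338e+09) = 95.23 dB.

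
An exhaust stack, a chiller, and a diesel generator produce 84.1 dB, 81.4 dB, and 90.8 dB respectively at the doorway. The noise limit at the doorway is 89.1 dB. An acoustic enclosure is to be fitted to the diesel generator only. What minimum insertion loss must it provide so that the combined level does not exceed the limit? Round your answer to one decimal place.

Fixed contribution from the other sources: Σ 10^(L/10) = 10^(84.1/10) + 10^(81.4/10) = 3.951e+08 (85.97 dB).
To meet 89.1 dB overall, the treated diesel generator may contribute at most 10^(89.1/10) − 3.951e+08 = 4.178e+08, i.e. 86.21 dB.
So the diesel generator must be reduced from 90.8 to 86.21 dB: IL = 4.59 dB.

4.6 dB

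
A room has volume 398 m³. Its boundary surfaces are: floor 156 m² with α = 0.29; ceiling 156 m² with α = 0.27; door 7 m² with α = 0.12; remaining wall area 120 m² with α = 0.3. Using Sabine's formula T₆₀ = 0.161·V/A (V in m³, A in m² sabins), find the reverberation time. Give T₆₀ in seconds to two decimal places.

0.52 s

Total absorption A = 156·0.29 + 156·0.27 + 7·0.12 + 120·0.3 = 124.20 m² sabins.
T₆₀ = 0.161·V/A = 0.161·398/124.20 = 0.516 s.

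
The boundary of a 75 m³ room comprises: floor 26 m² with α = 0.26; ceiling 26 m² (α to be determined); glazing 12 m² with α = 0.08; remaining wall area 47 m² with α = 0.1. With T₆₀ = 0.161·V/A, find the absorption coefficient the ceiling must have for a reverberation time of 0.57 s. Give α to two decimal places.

A = 0.161·V/T₆₀ = 0.161·75/0.57 = 21.18 m² sabins.
Absorption from the other surfaces = 26·0.26 + 12·0.08 + 47·0.1 = 12.42 m², so the ceiling must supply 8.76 m² over 26 m².
α = 8.76/26 = 0.337.

0.34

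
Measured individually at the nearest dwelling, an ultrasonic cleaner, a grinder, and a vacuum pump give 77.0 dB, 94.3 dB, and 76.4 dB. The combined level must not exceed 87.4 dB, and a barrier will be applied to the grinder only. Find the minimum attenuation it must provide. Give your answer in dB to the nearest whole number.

Fixed contribution from the other sources: Σ 10^(L/10) = 10^(77.0/10) + 10^(76.4/10) = 9.377e+07 (79.72 dB).
The limit corresponds to 10^(87.4/10) = 5.495e+08; subtracting the fixed part leaves 4.558e+08 for the grinder, i.e. 86.59 dB.
Required insertion loss = 94.3 − 86.59 = 7.71 dB.

8 dB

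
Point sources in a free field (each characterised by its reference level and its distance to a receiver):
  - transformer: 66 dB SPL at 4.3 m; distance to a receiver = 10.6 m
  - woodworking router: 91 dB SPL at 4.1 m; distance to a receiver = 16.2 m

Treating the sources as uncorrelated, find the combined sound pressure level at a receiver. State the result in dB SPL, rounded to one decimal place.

79.1 dB SPL

First find each source's level at the receiver (point-source: −20·log₁₀(r/r_ref)), then combine on an intensity basis.
transformer: 66 − 20·log₁₀(10.6/4.3) = 66 − 7.84 = 58.16 dB SPL.
woodworking router: 91 − 20·log₁₀(16.2/4.1) = 91 − 11.93 = 79.07 dB SPL.
Σ 10^(L/10) = 8.129e+07 → L_total = 10·log₁₀(8.129e+07) = 79.10 dB SPL.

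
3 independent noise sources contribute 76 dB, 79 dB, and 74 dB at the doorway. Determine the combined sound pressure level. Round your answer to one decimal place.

Incoherent sources combine by intensity addition: L_total = 10·log₁₀(Σ 10^(L_i/10)).
Σ 10^(L/10) = 10^(76/10) + 10^(79/10) + 10^(74/10) = 1.444e+08.
L_total = 10·log₁₀(1.444e+08) = 81.59 dB.

81.6 dB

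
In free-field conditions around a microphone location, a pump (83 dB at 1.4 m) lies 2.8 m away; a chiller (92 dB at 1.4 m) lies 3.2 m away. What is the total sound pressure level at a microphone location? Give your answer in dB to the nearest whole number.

85 dB

First find each source's level at the receiver (point-source: −20·log₁₀(r/r_ref)), then combine on an intensity basis.
pump: 83 − 20·log₁₀(2.8/1.4) = 83 − 6.02 = 76.98 dB.
chiller: 92 − 20·log₁₀(3.2/1.4) = 92 − 7.18 = 84.82 dB.
Σ 10^(L/10) = 3.532e+08 → L_total = 10·log₁₀(3.532e+08) = 85.48 dB.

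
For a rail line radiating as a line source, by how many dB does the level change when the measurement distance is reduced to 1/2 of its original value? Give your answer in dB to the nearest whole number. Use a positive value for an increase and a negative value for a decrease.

+3 dB

With cylindrical spreading the level changes by −10·log₁₀(r₂/r₁).
ΔL = −10·log₁₀(0.5) = +3.01 dB.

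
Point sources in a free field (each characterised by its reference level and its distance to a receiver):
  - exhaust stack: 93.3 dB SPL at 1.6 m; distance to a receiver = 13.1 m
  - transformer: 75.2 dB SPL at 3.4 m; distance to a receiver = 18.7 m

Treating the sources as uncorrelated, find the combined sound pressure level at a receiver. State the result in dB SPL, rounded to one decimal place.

Propagate each source to the receiver with L = L_ref − 20·log₁₀(r/r_ref), then add intensities.
exhaust stack: 93.3 − 20·log₁₀(13.1/1.6) = 93.3 − 18.26 = 75.04 dB SPL.
transformer: 75.2 − 20·log₁₀(18.7/3.4) = 75.2 − 14.81 = 60.39 dB SPL.
Σ 10^(L/10) = 3.299e+07 → L_total = 10·log₁₀(3.299e+07) = 75.18 dB SPL.

75.2 dB SPL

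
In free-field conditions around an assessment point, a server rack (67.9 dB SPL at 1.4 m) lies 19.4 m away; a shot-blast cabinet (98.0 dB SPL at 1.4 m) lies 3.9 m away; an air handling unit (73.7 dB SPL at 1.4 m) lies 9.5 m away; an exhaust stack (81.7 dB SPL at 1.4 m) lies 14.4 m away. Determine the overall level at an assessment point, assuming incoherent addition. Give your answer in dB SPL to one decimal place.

89.1 dB SPL

Propagate each source to the receiver with L = L_ref − 20·log₁₀(r/r_ref), then add intensities.
server rack: 67.9 − 20·log₁₀(19.4/1.4) = 67.9 − 22.83 = 45.07 dB SPL.
shot-blast cabinet: 98.0 − 20·log₁₀(3.9/1.4) = 98.0 − 8.90 = 89.10 dB SPL.
air handling unit: 73.7 − 20·log₁₀(9.5/1.4) = 73.7 − 16.63 = 57.07 dB SPL.
exhaust stack: 81.7 − 20·log₁₀(14.4/1.4) = 81.7 − 20.24 = 61.46 dB SPL.
Σ 10^(L/10) = 8.150e+08 → L_total = 10·log₁₀(8.150e+08) = 89.11 dB SPL.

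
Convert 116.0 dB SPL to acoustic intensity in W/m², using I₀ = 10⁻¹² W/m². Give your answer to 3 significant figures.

0.398 W/m²

L = 10·log₁₀(I/I₀) ⇒ I = I₀·10^(L/10) = 10⁻¹² × 10^11.60.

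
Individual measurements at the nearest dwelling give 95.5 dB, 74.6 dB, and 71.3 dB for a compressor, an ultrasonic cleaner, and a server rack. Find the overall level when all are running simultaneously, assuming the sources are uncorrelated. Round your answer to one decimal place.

95.6 dB

For uncorrelated sources the intensities add, so convert each level to linear form, sum, and take 10·log₁₀ of the total.
Σ 10^(L/10) = 10^(95.5/10) + 10^(74.6/10) + 10^(71.3/10) = 3.590e+09.
L_total = 10·log₁₀(3.590e+09) = 95.55 dB.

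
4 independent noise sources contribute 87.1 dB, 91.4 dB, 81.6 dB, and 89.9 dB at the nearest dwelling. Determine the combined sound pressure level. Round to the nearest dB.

95 dB

Incoherent sources combine by intensity addition: L_total = 10·log₁₀(Σ 10^(L_i/10)).
Σ 10^(L/10) = 10^(87.1/10) + 10^(91.4/10) + 10^(81.6/10) + 10^(89.9/10) = 3.015e+09.
L_total = 10·log₁₀(3.015e+09) = 94.79 dB.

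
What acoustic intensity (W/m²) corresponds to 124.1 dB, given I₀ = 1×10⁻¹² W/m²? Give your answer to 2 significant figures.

I = I₀·10^(L/10) = 10⁻¹² × 10^(124.1/10) = 10^(0.410).

2.6 W/m²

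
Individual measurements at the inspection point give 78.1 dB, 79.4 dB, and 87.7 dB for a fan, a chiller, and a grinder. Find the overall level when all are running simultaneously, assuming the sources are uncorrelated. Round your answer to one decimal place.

For uncorrelated sources the intensities add, so convert each level to linear form, sum, and take 10·log₁₀ of the total.
Σ 10^(L/10) = 10^(78.1/10) + 10^(79.4/10) + 10^(87.7/10) = 7.405e+08.
L_total = 10·log₁₀(7.405e+08) = 88.70 dB.

88.7 dB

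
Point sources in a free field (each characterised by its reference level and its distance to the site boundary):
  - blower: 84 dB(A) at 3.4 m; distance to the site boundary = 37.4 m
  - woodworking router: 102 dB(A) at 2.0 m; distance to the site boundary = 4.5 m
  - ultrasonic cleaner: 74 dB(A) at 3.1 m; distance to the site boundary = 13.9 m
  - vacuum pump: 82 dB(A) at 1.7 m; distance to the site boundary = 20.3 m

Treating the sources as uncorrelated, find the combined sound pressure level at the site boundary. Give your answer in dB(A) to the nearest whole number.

Apply inverse-square spreading to bring every level to the receiver, then sum 10^(L/10).
blower: 84 − 20·log₁₀(37.4/3.4) = 84 − 20.83 = 63.17 dB(A).
woodworking router: 102 − 20·log₁₀(4.5/2.0) = 102 − 7.04 = 94.96 dB(A).
ultrasonic cleaner: 74 − 20·log₁₀(13.9/3.1) = 74 − 13.03 = 60.97 dB(A).
vacuum pump: 82 − 20·log₁₀(20.3/1.7) = 82 − 21.54 = 60.46 dB(A).
Σ 10^(L/10) = 3.135e+09 → L_total = 10·log₁₀(3.135e+09) = 94.96 dB(A).

95 dB(A)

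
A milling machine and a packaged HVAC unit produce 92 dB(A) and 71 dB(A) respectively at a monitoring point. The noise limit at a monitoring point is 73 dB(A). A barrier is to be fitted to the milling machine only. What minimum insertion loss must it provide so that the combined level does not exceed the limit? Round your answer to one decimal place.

Everything except the milling machine sums to 10^(71/10) = 1.259e+07 in linear terms, 71.00 dB(A).
To meet 73 dB(A) overall, the treated milling machine may contribute at most 10^(73/10) − 1.259e+07 = 7.363e+06, i.e. 68.67 dB(A).
So the milling machine must be reduced from 92 to 68.67 dB(A): IL = 23.33 dB.

23.3 dB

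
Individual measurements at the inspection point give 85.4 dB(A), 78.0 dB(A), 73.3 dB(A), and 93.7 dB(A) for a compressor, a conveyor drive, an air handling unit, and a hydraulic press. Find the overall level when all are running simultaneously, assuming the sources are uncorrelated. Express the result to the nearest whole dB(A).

94 dB(A)

Incoherent sources combine by intensity addition: L_total = 10·log₁₀(Σ 10^(L_i/10)).
Σ 10^(L/10) = 10^(85.4/10) + 10^(78.0/10) + 10^(73.3/10) + 10^(93.7/10) = 2.775e+09.
L_total = 10·log₁₀(2.775e+09) = 94.43 dB(A).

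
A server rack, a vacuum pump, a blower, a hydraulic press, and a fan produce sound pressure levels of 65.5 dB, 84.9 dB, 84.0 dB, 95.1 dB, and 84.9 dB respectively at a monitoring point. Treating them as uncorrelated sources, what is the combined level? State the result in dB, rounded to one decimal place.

Incoherent sources combine by intensity addition: L_total = 10·log₁₀(Σ 10^(L_i/10)).
Σ 10^(L/10) = 10^(65.5/10) + 10^(84.9/10) + 10^(84.0/10) + 10^(95.1/10) + 10^(84.9/10) = 4.109e+09.
L_total = 10·log₁₀(4.109e+09) = 96.14 dB.

96.1 dB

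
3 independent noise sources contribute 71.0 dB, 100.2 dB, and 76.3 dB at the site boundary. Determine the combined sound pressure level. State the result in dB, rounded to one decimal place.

Incoherent sources combine by intensity addition: L_total = 10·log₁₀(Σ 10^(L_i/10)).
Σ 10^(L/10) = 10^(71.0/10) + 10^(100.2/10) + 10^(76.3/10) = 1.053e+10.
L_total = 10·log₁₀(1.053e+10) = 100.22 dB.

100.2 dB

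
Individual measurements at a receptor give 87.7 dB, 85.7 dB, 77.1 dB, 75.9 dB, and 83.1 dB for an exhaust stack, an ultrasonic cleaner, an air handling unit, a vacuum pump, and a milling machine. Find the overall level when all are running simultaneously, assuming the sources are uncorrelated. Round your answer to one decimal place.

Incoherent sources combine by intensity addition: L_total = 10·log₁₀(Σ 10^(L_i/10)).
Σ 10^(L/10) = 10^(87.7/10) + 10^(85.7/10) + 10^(77.1/10) + 10^(75.9/10) + 10^(83.1/10) = 1.255e+09.
L_total = 10·log₁₀(1.255e+09) = 90.99 dB.

91.0 dB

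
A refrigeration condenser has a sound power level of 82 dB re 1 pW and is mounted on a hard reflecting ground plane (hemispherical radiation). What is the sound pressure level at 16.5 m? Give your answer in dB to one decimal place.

49.7 dB

L_p = L_w − 10·log₁₀(2π·r²) with r = 16.5 m.
2π·r² = 1711 m², 10·log₁₀ of that is 32.331 dB.
L_p = 82 − 32.331 = 49.67 dB.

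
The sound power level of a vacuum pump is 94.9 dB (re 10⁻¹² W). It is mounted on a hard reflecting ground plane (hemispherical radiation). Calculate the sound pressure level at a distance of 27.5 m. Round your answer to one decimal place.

58.1 dB

L_p = L_w − 10·log₁₀(2π·r²) with r = 27.5 m.
2π·r² = 4752 m², 10·log₁₀ of that is 36.768 dB.
L_p = 94.9 − 36.768 = 58.13 dB.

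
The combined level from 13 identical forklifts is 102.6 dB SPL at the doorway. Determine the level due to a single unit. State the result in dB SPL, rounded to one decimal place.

Dividing the total intensity by 13 lowers the level by 10·log₁₀ 13 = 11.139 dB: L₁ = 102.6 − 11.139.

91.5 dB SPL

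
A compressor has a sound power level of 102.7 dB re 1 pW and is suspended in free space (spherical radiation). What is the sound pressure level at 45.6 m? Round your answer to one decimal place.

Free-field spherical radiation: L_p = L_w − 10·log₁₀(4π·r²), r = 45.6 m.
4π·r² = 2.613e+04 m², 10·log₁₀ of that is 44.171 dB.
L_p = 102.7 − 44.171 = 58.53 dB.

58.5 dB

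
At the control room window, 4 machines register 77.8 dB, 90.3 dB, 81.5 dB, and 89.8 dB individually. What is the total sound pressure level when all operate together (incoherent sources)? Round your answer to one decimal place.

93.5 dB

Incoherent sources combine by intensity addition: L_total = 10·log₁₀(Σ 10^(L_i/10)).
Σ 10^(L/10) = 10^(77.8/10) + 10^(90.3/10) + 10^(81.5/10) + 10^(89.8/10) = 2.228e+09.
L_total = 10·log₁₀(2.228e+09) = 93.48 dB.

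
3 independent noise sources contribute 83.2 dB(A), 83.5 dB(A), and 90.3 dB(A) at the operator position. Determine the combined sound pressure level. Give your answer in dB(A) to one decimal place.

91.8 dB(A)

Incoherent sources combine by intensity addition: L_total = 10·log₁₀(Σ 10^(L_i/10)).
Σ 10^(L/10) = 10^(83.2/10) + 10^(83.5/10) + 10^(90.3/10) = 1.504e+09.
L_total = 10·log₁₀(1.504e+09) = 91.77 dB(A).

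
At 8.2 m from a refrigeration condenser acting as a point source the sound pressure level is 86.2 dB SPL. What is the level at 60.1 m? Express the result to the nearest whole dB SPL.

69 dB SPL

Point-source attenuation: ΔL = 20·log₁₀(r₂/r₁) = 20·log₁₀(60.1/8.2) = 17.301 dB.
L₂ = 86.2 − 20·log₁₀(60.1/8.2) = 86.2 − 17.301 = 68.90 dB SPL.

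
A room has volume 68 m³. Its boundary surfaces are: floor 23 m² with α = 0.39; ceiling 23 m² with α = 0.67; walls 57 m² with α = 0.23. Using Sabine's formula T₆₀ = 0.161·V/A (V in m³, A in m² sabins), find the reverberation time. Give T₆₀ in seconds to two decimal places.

Total absorption A = 23·0.39 + 23·0.67 + 57·0.23 = 37.49 m² sabins.
T₆₀ = 0.161 × 68 / 37.49 = 0.292 s.

0.29 s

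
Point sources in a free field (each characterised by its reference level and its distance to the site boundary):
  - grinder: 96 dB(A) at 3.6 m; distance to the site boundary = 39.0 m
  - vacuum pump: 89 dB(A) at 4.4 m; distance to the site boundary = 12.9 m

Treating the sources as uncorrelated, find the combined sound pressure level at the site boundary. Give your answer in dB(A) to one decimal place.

Apply inverse-square spreading to bring every level to the receiver, then sum 10^(L/10).
grinder: 96 − 20·log₁₀(39.0/3.6) = 96 − 20.70 = 75.30 dB(A).
vacuum pump: 89 − 20·log₁₀(12.9/4.4) = 89 − 9.34 = 79.66 dB(A).
Σ 10^(L/10) = 1.263e+08 → L_total = 10·log₁₀(1.263e+08) = 81.02 dB(A).

81.0 dB(A)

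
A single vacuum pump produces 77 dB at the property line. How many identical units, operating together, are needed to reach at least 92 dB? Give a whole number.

Need L₁ + 10·log₁₀ N ≥ 92, i.e. log₁₀ N ≥ 1.50.
N ≥ 10^(15.0/10) = 31.623, so N = 32.

32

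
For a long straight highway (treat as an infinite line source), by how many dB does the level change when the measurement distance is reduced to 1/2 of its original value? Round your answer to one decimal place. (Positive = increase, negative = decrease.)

+3.0 dB

With cylindrical spreading the level changes by −10·log₁₀(r₂/r₁).
ΔL = −10·log₁₀(0.5) = +3.01 dB.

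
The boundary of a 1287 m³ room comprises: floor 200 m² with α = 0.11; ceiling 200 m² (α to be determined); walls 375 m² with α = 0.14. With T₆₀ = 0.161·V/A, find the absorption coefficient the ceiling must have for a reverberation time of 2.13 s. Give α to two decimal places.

From T₆₀ = 0.161·V/A, the target T₆₀ = 2.13 s needs A = 0.161·1287/2.13 = 97.28 m².
Absorption from the other surfaces = 200·0.11 + 375·0.14 = 74.50 m², so the ceiling must supply 22.78 m² over 200 m².
α = 22.78/200 = 0.114.

0.11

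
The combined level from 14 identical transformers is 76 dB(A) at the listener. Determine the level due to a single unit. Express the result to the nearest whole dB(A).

65 dB(A)

For N identical incoherent sources L_total = L₁ + 10·log₁₀ N, so L₁ = 76 − 10·log₁₀(14) = 76 − 11.461.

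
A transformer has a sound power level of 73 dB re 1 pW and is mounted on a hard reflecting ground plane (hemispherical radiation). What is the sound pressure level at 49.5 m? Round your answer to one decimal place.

Free-field hemispherical radiation: L_p = L_w − 10·log₁₀(2π·r²), r = 49.5 m.
2π·r² = 1.54e+04 m², 10·log₁₀ of that is 41.874 dB.
L_p = 73 − 41.874 = 31.13 dB.

31.1 dB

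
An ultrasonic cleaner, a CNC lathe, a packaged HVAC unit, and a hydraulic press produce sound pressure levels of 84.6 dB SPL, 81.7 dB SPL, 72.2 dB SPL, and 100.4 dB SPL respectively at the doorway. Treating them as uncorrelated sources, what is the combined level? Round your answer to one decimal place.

100.6 dB SPL

For uncorrelated sources the intensities add, so convert each level to linear form, sum, and take 10·log₁₀ of the total.
Σ 10^(L/10) = 10^(84.6/10) + 10^(81.7/10) + 10^(72.2/10) + 10^(100.4/10) = 1.142e+10.
L_total = 10·log₁₀(1.142e+10) = 100.58 dB SPL.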